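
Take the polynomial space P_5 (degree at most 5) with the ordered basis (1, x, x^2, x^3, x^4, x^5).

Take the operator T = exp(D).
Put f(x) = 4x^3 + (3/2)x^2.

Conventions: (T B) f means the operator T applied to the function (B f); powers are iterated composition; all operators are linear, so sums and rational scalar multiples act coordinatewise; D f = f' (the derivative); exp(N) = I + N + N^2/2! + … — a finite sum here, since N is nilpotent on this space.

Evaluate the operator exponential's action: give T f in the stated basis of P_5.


the result is g(x) = 4x^3 + (27/2)x^2 + 15x + 11/2

order-1 term: 12x^2 + 3x
order-2 term: 12x + 3/2
order-3 term: 4
the series for exp(D) f terminates at order 3
exp(D) f = 4x^3 + (27/2)x^2 + 15x + 11/2


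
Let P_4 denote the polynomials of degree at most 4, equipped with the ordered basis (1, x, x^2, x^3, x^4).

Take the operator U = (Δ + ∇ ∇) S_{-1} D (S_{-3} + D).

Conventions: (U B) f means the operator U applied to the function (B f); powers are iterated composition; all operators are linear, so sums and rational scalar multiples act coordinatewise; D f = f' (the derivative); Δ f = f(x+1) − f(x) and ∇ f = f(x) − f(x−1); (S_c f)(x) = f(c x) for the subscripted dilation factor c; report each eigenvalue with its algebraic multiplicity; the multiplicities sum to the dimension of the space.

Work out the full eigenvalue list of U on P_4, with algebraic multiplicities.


image of 1: 0
image of x: 0
image of x^2: -18
image of x^3: -162x - 249
image of x^4: -972x^2 - 2892x + 1656
the matrix is upper triangular; its diagonal is (0, 0, 0, 0, 0)
for a triangular matrix the eigenvalues are the diagonal entries, with algebraic multiplicity their repetition count

λ = 0 (multiplicity 5)


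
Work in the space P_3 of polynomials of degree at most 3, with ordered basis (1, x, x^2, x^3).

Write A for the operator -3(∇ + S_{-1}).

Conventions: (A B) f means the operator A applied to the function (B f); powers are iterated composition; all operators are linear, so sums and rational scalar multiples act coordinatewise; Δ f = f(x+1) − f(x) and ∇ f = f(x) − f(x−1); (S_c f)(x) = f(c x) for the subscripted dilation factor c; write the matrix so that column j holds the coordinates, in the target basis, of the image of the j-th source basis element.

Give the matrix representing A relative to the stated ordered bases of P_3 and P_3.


image of 1: -3
image of x: 3x - 3
image of x^2: -3x^2 - 6x + 3
image of x^3: 3x^3 - 9x^2 + 9x - 3
each image's coordinates form column j of the matrix

the matrix is [[-3, -3, 3, -3]; [0, 3, -6, 9]; [0, 0, -3, -9]; [0, 0, 0, 3]] (rows listed top to bottom)


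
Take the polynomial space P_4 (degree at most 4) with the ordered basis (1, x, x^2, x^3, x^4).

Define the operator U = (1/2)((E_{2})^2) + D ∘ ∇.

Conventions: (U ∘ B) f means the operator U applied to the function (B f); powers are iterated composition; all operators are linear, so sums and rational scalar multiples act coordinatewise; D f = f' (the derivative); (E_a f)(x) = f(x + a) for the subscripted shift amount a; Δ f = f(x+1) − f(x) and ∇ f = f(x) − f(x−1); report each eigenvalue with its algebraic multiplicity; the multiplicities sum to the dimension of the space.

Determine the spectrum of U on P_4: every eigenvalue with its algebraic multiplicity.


λ = 1/2 (multiplicity 5)

image of 1: 1/2
image of x: (1/2)x + 2
image of x^2: (1/2)x^2 + 4x + 10
image of x^3: (1/2)x^3 + 6x^2 + 30x + 29
image of x^4: (1/2)x^4 + 8x^3 + 60x^2 + 116x + 132
the matrix is upper triangular; its diagonal is (1/2, 1/2, 1/2, 1/2, 1/2)
for a triangular matrix the eigenvalues are the diagonal entries, with algebraic multiplicity their repetition count


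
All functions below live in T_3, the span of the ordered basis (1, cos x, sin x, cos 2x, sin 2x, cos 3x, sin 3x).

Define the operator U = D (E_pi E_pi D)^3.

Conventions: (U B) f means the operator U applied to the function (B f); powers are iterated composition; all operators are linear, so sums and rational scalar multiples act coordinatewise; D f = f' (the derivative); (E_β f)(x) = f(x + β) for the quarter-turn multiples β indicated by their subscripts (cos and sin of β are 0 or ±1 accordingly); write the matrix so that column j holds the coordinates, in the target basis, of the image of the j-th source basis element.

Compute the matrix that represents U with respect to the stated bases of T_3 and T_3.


the matrix is [[0, 0, 0, 0, 0, 0, 0]; [0, 1, 0, 0, 0, 0, 0]; [0, 0, 1, 0, 0, 0, 0]; [0, 0, 0, 16, 0, 0, 0]; [0, 0, 0, 0, 16, 0, 0]; [0, 0, 0, 0, 0, 81, 0]; [0, 0, 0, 0, 0, 0, 81]] (rows listed top to bottom)

image of 1: 0
image of cos x: cos x
image of sin x: sin x
image of cos 2x: 16cos 2x
image of sin 2x: 16sin 2x
image of cos 3x: 81cos 3x
image of sin 3x: 81sin 3x
each image's coordinates form column j of the matrix


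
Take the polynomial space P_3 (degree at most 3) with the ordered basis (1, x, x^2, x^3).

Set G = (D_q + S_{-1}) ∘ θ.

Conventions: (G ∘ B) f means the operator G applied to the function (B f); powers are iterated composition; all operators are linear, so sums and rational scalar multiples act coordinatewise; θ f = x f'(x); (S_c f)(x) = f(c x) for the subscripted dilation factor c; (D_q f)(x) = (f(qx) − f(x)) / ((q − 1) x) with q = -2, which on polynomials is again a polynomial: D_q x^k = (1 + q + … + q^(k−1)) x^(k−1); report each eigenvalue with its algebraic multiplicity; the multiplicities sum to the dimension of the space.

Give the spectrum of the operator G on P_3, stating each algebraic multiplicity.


image of 1: 0
image of x: -x + 1
image of x^2: 2x^2 - 2x
image of x^3: -3x^3 + 9x^2
the matrix is upper triangular; its diagonal is (0, -1, 2, -3)
for a triangular matrix the eigenvalues are the diagonal entries, with algebraic multiplicity their repetition count

λ = -3 (multiplicity 1), λ = -1 (multiplicity 1), λ = 0 (multiplicity 1), λ = 2 (multiplicity 1)


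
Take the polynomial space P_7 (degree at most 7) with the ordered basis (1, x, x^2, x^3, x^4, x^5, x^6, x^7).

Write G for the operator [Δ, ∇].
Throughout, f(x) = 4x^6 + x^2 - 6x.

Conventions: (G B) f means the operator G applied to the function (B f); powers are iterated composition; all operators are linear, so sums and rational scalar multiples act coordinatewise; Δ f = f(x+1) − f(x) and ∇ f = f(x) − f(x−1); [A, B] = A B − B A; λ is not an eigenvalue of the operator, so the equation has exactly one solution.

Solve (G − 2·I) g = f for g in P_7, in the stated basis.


write g with unknown coordinates in the stated basis and equate coefficients in (G − 2·I) g = f
solving from the highest basis element down gives g = -2x^6 - (1/2)x^2 + 3x
check: G g = 0
so G g − 2·g = 4x^6 + x^2 - 6x = f ✓

the image equals g(x) = -2x^6 - (1/2)x^2 + 3x


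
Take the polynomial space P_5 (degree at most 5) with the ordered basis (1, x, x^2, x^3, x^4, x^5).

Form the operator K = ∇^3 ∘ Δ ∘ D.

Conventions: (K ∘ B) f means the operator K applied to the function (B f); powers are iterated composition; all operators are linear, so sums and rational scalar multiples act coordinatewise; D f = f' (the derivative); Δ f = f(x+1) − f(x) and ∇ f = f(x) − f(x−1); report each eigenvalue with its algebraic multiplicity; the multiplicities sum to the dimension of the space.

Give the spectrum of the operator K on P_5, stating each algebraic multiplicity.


λ = 0 (multiplicity 6)

image of 1: 0
image of x: 0
image of x^2: 0
image of x^3: 0
image of x^4: 0
image of x^5: 120
the matrix is upper triangular; its diagonal is (0, 0, 0, 0, 0, 0)
for a triangular matrix the eigenvalues are the diagonal entries, with algebraic multiplicity their repetition count


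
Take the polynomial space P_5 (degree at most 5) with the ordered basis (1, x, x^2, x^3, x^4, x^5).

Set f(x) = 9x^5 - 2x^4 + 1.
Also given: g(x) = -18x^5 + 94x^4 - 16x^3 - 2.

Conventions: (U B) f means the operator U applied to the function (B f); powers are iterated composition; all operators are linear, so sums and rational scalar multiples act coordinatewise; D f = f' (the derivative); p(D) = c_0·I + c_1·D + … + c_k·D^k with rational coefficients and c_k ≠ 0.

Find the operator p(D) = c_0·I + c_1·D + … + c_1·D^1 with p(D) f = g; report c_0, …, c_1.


D^0 f = 9x^5 - 2x^4 + 1
D^1 f = 45x^4 - 8x^3
matching coefficients of g against c_0 f + c_1 Df + … from the top degree down determines the c_i
solution: c_0 = -2, c_1 = 2

p(D) = -2·I + 2·D, i.e. c_0 = -2, c_1 = 2


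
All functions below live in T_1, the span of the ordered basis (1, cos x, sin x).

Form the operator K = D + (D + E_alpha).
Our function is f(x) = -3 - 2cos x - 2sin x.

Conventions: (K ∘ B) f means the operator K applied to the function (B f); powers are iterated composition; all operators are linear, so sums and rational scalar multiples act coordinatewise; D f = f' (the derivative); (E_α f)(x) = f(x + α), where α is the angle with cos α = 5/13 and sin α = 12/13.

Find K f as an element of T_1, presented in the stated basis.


D f = -2cos x + 2sin x
D f = -2cos x + 2sin x
E_alpha f = -3 - (34/13)cos x + (14/13)sin x
(D + E_alpha) f = -3 - (60/13)cos x + (40/13)sin x
(D + (D + E_alpha)) f = -3 - (86/13)cos x + (66/13)sin x

the image equals g(x) = -3 - (86/13)cos x + (66/13)sin x


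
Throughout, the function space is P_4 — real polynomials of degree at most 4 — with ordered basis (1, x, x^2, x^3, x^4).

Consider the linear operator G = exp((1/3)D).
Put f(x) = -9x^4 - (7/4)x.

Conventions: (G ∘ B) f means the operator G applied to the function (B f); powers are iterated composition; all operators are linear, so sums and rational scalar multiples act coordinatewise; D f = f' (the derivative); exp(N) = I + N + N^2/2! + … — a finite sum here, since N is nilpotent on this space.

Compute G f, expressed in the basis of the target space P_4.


the result is g(x) = -9x^4 - 12x^3 - 6x^2 - (37/12)x - 25/36

order-1 term: -12x^3 - 7/12
order-2 term: -6x^2
order-3 term: -(4/3)x
order-4 term: -1/9
the series for exp((1/3)D) f terminates at order 4
exp((1/3)D) f = -9x^4 - 12x^3 - 6x^2 - (37/12)x - 25/36


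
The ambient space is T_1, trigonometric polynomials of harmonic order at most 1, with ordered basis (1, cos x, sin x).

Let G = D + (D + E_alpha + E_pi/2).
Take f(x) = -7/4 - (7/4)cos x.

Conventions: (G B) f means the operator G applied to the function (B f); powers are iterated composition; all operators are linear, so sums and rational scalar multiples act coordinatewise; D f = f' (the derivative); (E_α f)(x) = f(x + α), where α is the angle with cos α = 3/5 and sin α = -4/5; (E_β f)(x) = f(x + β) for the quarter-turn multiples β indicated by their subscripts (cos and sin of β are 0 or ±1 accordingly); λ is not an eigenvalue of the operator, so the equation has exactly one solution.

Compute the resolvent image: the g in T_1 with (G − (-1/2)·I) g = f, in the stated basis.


write g with unknown coordinates in the stated basis and equate coefficients in (G − (-1/2)·I) g = f
solving from the highest basis element down gives g = -7/10 - (7/22)cos x - (7/11)sin x
check: G g = -7/5 - (35/22)cos x + (7/22)sin x
so G g − (-1/2)·g = -7/4 - (7/4)cos x = f ✓

g(x) = -7/10 - (7/22)cos x - (7/11)sin x


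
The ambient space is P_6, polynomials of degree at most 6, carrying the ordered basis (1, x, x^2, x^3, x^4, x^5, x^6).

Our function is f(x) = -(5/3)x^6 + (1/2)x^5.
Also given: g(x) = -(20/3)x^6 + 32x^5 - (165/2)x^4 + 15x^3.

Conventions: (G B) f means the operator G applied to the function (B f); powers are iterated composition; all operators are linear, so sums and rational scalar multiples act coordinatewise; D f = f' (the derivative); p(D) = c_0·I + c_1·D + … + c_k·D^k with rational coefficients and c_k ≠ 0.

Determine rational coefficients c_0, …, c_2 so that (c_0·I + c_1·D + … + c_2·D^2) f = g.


D^0 f = -(5/3)x^6 + (1/2)x^5
D^1 f = -10x^5 + (5/2)x^4
D^2 f = -50x^4 + 10x^3
matching coefficients of g against c_0 f + c_1 Df + … from the top degree down determines the c_i
solution: c_0 = 4, c_1 = -3, c_2 = 3/2

c_0 = 4, c_1 = -3, c_2 = 3/2


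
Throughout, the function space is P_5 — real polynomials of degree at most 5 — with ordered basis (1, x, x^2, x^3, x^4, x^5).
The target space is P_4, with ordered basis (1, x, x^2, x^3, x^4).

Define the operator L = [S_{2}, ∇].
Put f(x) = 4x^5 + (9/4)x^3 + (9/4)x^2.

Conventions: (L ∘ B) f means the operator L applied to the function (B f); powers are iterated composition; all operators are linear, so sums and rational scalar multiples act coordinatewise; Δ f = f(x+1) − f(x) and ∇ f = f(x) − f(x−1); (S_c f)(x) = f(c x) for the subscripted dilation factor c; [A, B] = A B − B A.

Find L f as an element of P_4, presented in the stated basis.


the result is g(x) = -320x^4 + 960x^3 - 1147x^2 + (1263/2)x - 133

∇ f = 20x^4 - 40x^3 + (187/4)x^2 - (89/4)x + 4
S_{2} ∇ f = 320x^4 - 320x^3 + 187x^2 - (89/2)x + 4
S_{2} f = 128x^5 + 18x^3 + 9x^2
∇ S_{2} f = 640x^4 - 1280x^3 + 1334x^2 - 676x + 137
[S_{2}, ∇] f = -320x^4 + 960x^3 - 1147x^2 + (1263/2)x - 133


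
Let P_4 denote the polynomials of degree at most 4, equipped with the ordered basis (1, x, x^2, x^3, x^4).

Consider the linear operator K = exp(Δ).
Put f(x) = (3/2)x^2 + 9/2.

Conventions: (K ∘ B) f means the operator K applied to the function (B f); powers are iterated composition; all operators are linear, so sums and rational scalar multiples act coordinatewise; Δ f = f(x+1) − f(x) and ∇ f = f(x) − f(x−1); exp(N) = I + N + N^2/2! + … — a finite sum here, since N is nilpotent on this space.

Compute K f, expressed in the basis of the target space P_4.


g(x) = (3/2)x^2 + 3x + 15/2

order-1 term: 3x + 3/2
order-2 term: 3/2
the series for exp(Δ) f terminates at order 2
exp(Δ) f = (3/2)x^2 + 3x + 15/2


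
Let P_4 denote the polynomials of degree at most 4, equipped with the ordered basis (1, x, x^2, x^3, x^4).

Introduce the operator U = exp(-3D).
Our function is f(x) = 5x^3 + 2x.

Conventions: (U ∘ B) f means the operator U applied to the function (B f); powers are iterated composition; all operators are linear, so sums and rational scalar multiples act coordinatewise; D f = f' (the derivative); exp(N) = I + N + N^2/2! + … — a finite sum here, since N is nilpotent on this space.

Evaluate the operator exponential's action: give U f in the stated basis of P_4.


order-1 term: -45x^2 - 6
order-2 term: 135x
order-3 term: -135
the series for exp(-3D) f terminates at order 3
exp(-3D) f = 5x^3 - 45x^2 + 137x - 141

g(x) = 5x^3 - 45x^2 + 137x - 141


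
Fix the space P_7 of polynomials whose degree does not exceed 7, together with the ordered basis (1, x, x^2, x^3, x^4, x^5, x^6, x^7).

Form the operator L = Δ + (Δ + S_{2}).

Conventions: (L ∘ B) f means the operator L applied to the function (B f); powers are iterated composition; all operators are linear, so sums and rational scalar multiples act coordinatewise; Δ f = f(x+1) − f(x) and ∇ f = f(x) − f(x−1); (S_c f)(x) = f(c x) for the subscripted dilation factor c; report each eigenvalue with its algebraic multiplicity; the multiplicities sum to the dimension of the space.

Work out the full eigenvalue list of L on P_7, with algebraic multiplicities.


image of 1: 1
image of x: 2x + 2
image of x^2: 4x^2 + 4x + 2
image of x^3: 8x^3 + 6x^2 + 6x + 2
image of x^4: 16x^4 + 8x^3 + 12x^2 + 8x + 2
image of x^5: 32x^5 + 10x^4 + 20x^3 + 20x^2 + 10x + 2
image of x^6: 64x^6 + 12x^5 + 30x^4 + 40x^3 + 30x^2 + 12x + 2
image of x^7: 128x^7 + 14x^6 + 42x^5 + 70x^4 + 70x^3 + 42x^2 + 14x + 2
the matrix is upper triangular; its diagonal is (1, 2, 4, 8, 16, 32, 64, 128)
for a triangular matrix the eigenvalues are the diagonal entries, with algebraic multiplicity their repetition count

λ = 1 (multiplicity 1), λ = 2 (multiplicity 1), λ = 4 (multiplicity 1), λ = 8 (multiplicity 1), λ = 16 (multiplicity 1), λ = 32 (multiplicity 1), λ = 64 (multiplicity 1), λ = 128 (multiplicity 1)


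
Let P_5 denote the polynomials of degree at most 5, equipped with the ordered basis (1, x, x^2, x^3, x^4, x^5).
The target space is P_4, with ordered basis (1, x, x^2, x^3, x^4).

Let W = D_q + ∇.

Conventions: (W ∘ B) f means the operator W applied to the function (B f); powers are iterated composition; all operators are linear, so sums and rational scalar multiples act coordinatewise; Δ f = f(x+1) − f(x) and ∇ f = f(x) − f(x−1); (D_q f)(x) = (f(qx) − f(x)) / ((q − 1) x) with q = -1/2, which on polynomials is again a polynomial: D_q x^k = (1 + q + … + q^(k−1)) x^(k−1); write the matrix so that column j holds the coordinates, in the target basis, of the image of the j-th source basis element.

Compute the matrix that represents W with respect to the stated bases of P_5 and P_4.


the matrix is [[0, 2, -1, 1, -1, 1]; [0, 0, 5/2, -3, 4, -5]; [0, 0, 0, 15/4, -6, 10]; [0, 0, 0, 0, 37/8, -10]; [0, 0, 0, 0, 0, 91/16]] (rows listed top to bottom)

image of 1: 0
image of x: 2
image of x^2: (5/2)x - 1
image of x^3: (15/4)x^2 - 3x + 1
image of x^4: (37/8)x^3 - 6x^2 + 4x - 1
image of x^5: (91/16)x^4 - 10x^3 + 10x^2 - 5x + 1
each image's coordinates form column j of the matrix


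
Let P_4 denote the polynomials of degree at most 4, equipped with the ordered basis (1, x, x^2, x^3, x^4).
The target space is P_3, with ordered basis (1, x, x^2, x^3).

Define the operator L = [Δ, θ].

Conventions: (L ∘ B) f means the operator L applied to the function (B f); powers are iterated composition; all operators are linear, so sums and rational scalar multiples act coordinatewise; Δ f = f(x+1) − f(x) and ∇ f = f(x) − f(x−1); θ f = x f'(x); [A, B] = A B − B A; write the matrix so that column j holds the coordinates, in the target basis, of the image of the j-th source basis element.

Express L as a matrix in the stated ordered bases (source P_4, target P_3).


the matrix is [[0, 1, 2, 3, 4]; [0, 0, 2, 6, 12]; [0, 0, 0, 3, 12]; [0, 0, 0, 0, 4]] (rows listed top to bottom)

image of 1: 0
image of x: 1
image of x^2: 2x + 2
image of x^3: 3x^2 + 6x + 3
image of x^4: 4x^3 + 12x^2 + 12x + 4
each image's coordinates form column j of the matrix


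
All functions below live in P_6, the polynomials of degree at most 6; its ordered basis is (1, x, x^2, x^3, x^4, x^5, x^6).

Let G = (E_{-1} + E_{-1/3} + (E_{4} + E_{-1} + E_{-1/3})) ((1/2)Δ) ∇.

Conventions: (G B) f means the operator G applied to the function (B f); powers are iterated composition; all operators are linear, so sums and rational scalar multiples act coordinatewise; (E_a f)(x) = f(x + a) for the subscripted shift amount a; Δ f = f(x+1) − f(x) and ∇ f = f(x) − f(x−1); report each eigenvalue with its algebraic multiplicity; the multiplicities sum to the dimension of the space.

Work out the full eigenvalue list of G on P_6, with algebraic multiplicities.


image of 1: 0
image of x: 0
image of x^2: 5
image of x^3: 15x + 4
image of x^4: 30x^2 + 16x + 343/3
image of x^5: 50x^3 + 40x^2 + (1715/3)x + 16900/27
image of x^6: 75x^4 + 80x^3 + 1715x^2 + (33800/9)x + 112015/27
the matrix is upper triangular; its diagonal is (0, 0, 0, 0, 0, 0, 0)
for a triangular matrix the eigenvalues are the diagonal entries, with algebraic multiplicity their repetition count

λ = 0 (multiplicity 7)


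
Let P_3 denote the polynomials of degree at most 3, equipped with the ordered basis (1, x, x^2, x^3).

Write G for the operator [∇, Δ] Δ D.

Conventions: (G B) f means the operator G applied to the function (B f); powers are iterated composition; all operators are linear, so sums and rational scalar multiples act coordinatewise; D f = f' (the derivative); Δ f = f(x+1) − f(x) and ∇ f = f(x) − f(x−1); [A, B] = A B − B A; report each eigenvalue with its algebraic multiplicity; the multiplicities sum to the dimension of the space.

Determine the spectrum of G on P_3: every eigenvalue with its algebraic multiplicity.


image of 1: 0
image of x: 0
image of x^2: 0
image of x^3: 0
the matrix is upper triangular; its diagonal is (0, 0, 0, 0)
for a triangular matrix the eigenvalues are the diagonal entries, with algebraic multiplicity their repetition count

λ = 0 (multiplicity 4)


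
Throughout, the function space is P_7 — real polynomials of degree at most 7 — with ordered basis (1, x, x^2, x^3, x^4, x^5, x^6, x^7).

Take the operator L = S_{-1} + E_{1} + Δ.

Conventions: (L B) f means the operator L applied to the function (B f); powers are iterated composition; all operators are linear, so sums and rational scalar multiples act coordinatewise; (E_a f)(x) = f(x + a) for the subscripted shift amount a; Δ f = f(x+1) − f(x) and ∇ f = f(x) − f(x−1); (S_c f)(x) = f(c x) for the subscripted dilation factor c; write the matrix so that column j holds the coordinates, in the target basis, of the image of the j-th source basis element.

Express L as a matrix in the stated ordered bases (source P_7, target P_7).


the matrix is [[2, 2, 2, 2, 2, 2, 2, 2]; [0, 0, 4, 6, 8, 10, 12, 14]; [0, 0, 2, 6, 12, 20, 30, 42]; [0, 0, 0, 0, 8, 20, 40, 70]; [0, 0, 0, 0, 2, 10, 30, 70]; [0, 0, 0, 0, 0, 0, 12, 42]; [0, 0, 0, 0, 0, 0, 2, 14]; [0, 0, 0, 0, 0, 0, 0, 0]] (rows listed top to bottom)

image of 1: 2
image of x: 2
image of x^2: 2x^2 + 4x + 2
image of x^3: 6x^2 + 6x + 2
image of x^4: 2x^4 + 8x^3 + 12x^2 + 8x + 2
image of x^5: 10x^4 + 20x^3 + 20x^2 + 10x + 2
image of x^6: 2x^6 + 12x^5 + 30x^4 + 40x^3 + 30x^2 + 12x + 2
image of x^7: 14x^6 + 42x^5 + 70x^4 + 70x^3 + 42x^2 + 14x + 2
each image's coordinates form column j of the matrix


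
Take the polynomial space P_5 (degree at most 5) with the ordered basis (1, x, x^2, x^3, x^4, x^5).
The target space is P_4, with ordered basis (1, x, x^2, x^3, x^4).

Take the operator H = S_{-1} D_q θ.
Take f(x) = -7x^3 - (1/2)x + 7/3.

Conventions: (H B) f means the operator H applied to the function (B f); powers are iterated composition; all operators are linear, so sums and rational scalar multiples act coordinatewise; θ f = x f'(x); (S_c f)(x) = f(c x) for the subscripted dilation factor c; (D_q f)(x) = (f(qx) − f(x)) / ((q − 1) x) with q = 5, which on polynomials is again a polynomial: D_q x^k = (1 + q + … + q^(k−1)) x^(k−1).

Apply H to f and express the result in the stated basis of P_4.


the image equals g(x) = -651x^2 - 1/2

θ f = -21x^3 - (1/2)x
D_q θ f = -651x^2 - 1/2
S_{-1} D_q θ f = -651x^2 - 1/2


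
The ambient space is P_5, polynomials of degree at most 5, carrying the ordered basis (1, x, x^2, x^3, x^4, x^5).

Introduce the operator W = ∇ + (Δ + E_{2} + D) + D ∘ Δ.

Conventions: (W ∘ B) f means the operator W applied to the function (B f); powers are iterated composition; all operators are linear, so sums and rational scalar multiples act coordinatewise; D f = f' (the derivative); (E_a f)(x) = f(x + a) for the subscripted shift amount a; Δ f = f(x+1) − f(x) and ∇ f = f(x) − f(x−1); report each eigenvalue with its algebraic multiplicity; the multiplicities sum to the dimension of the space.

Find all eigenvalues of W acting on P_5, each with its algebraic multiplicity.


image of 1: 1
image of x: x + 5
image of x^2: x^2 + 10x + 6
image of x^3: x^3 + 15x^2 + 18x + 13
image of x^4: x^4 + 20x^3 + 36x^2 + 52x + 20
image of x^5: x^5 + 25x^4 + 60x^3 + 130x^2 + 100x + 39
the matrix is upper triangular; its diagonal is (1, 1, 1, 1, 1, 1)
for a triangular matrix the eigenvalues are the diagonal entries, with algebraic multiplicity their repetition count

λ = 1 (multiplicity 6)


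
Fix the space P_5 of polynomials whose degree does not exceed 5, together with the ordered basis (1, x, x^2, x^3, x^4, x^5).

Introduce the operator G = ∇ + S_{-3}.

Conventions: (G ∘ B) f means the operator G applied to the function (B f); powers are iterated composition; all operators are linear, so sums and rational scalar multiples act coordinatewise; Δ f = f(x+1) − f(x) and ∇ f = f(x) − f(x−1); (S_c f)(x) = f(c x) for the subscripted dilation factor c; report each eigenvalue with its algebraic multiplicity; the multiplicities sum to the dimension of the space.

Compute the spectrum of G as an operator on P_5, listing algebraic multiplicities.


image of 1: 1
image of x: -3x + 1
image of x^2: 9x^2 + 2x - 1
image of x^3: -27x^3 + 3x^2 - 3x + 1
image of x^4: 81x^4 + 4x^3 - 6x^2 + 4x - 1
image of x^5: -243x^5 + 5x^4 - 10x^3 + 10x^2 - 5x + 1
the matrix is upper triangular; its diagonal is (1, -3, 9, -27, 81, -243)
for a triangular matrix the eigenvalues are the diagonal entries, with algebraic multiplicity their repetition count

λ = -243 (multiplicity 1), λ = -27 (multiplicity 1), λ = -3 (multiplicity 1), λ = 1 (multiplicity 1), λ = 9 (multiplicity 1), λ = 81 (multiplicity 1)


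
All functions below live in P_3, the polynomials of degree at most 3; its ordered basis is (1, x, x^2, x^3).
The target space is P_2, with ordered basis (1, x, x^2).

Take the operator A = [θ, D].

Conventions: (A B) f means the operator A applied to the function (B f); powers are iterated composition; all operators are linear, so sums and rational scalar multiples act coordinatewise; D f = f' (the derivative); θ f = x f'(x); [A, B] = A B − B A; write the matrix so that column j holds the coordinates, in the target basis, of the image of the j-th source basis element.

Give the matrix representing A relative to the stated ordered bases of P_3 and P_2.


image of 1: 0
image of x: -1
image of x^2: -2x
image of x^3: -3x^2
each image's coordinates form column j of the matrix

the matrix is [[0, -1, 0, 0]; [0, 0, -2, 0]; [0, 0, 0, -3]] (rows listed top to bottom)


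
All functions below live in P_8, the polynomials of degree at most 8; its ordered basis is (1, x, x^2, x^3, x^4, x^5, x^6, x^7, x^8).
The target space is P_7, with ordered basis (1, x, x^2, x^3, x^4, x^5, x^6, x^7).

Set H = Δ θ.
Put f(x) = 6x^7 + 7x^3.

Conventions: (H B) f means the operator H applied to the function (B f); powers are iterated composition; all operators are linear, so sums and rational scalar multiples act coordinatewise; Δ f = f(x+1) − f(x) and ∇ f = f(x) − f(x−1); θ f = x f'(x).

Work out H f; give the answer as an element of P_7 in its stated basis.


g(x) = 294x^6 + 882x^5 + 1470x^4 + 1470x^3 + 945x^2 + 357x + 63

θ f = 42x^7 + 21x^3
Δ θ f = 294x^6 + 882x^5 + 1470x^4 + 1470x^3 + 945x^2 + 357x + 63


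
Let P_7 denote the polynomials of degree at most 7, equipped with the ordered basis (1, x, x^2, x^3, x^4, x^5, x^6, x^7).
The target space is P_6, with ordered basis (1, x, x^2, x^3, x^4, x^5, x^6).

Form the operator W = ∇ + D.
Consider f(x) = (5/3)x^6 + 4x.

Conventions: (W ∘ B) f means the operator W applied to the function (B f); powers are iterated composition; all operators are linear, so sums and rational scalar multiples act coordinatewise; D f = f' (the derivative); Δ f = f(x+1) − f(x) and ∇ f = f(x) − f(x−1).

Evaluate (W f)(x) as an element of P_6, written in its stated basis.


the result is g(x) = 20x^5 - 25x^4 + (100/3)x^3 - 25x^2 + 10x + 19/3

∇ f = 10x^5 - 25x^4 + (100/3)x^3 - 25x^2 + 10x + 7/3
D f = 10x^5 + 4
(∇ + D) f = 20x^5 - 25x^4 + (100/3)x^3 - 25x^2 + 10x + 19/3


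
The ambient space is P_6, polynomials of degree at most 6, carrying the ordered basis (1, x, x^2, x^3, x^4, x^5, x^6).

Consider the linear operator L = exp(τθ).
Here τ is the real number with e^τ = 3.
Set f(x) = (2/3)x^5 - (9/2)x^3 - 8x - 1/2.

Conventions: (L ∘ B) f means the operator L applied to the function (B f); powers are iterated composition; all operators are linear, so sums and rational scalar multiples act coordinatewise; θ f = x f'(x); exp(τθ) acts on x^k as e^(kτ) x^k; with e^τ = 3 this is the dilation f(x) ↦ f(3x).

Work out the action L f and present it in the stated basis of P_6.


exp(τθ) x^k = e^(kτ) x^k; with e^τ = 3 this sends x^k to 3^k x^k
x ↦ 3 x
x^3 ↦ 27 x^3
x^5 ↦ 243 x^5
applying this coordinatewise to f: exp(τθ) f = 162x^5 - (243/2)x^3 - 24x - 1/2

the image equals g(x) = 162x^5 - (243/2)x^3 - 24x - 1/2


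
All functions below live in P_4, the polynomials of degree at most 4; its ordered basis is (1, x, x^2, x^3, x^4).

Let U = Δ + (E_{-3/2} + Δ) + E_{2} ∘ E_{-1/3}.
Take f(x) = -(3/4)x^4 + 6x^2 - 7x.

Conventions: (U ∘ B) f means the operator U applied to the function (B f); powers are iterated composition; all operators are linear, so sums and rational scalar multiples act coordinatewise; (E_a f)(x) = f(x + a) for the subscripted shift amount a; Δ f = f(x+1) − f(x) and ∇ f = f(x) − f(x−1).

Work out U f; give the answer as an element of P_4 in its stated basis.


the image equals g(x) = -(3/2)x^4 - (13/2)x^3 - (157/8)x^2 + (161/72)x + 27503/1728

Δ f = -3x^3 - (9/2)x^2 + 9x - 7/4
E_{-3/2} f = -(3/4)x^4 + (9/2)x^3 - (33/8)x^2 - (119/8)x + 1293/64
Δ f = -3x^3 - (9/2)x^2 + 9x - 7/4
(E_{-3/2} + Δ) f = -(3/4)x^4 + (3/2)x^3 - (69/8)x^2 - (47/8)x + 1181/64
E_{-1/3} f = -(3/4)x^4 + x^3 + (11/2)x^2 - (98/9)x + 323/108
E_{2} E_{-1/3} f = -(3/4)x^4 - 5x^3 - (13/2)x^2 - (8/9)x - 85/108
(Δ + (E_{-3/2} + Δ) + E_{2} ∘ E_{-1/3}) f = -(3/2)x^4 - (13/2)x^3 - (157/8)x^2 + (161/72)x + 27503/1728


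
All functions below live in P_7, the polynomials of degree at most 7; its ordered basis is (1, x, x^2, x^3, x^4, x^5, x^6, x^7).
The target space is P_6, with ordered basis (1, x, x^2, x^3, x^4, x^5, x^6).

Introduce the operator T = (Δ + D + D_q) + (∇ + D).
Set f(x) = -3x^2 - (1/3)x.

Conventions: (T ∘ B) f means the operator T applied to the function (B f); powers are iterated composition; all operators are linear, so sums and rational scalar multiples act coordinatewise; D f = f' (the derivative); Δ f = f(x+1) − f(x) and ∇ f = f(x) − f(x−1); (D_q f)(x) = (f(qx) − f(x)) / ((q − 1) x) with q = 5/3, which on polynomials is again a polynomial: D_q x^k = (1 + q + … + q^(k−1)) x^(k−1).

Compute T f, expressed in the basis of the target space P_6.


Δ f = -6x - 10/3
D f = -6x - 1/3
D_q f = -8x - 1/3
(Δ + D + D_q) f = -20x - 4
∇ f = -6x + 8/3
D f = -6x - 1/3
(∇ + D) f = -12x + 7/3
((Δ + D + D_q) + (∇ + D)) f = -32x - 5/3

the result is g(x) = -32x - 5/3


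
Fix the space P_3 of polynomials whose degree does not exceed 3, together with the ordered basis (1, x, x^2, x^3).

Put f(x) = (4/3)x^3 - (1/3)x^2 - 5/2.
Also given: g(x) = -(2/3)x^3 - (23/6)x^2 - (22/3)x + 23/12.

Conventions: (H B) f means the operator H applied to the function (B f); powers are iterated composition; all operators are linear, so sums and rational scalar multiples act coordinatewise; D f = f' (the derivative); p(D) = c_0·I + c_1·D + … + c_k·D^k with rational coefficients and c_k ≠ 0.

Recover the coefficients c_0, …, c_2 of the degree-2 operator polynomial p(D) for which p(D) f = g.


D^0 f = (4/3)x^3 - (1/3)x^2 - 5/2
D^1 f = 4x^2 - (2/3)x
D^2 f = 8x - 2/3
matching coefficients of g against c_0 f + c_1 Df + … from the top degree down determines the c_i
solution: c_0 = -1/2, c_1 = -1, c_2 = -1

p(D) = -(1/2)·I − D − D^2, i.e. c_0 = -1/2, c_1 = -1, c_2 = -1


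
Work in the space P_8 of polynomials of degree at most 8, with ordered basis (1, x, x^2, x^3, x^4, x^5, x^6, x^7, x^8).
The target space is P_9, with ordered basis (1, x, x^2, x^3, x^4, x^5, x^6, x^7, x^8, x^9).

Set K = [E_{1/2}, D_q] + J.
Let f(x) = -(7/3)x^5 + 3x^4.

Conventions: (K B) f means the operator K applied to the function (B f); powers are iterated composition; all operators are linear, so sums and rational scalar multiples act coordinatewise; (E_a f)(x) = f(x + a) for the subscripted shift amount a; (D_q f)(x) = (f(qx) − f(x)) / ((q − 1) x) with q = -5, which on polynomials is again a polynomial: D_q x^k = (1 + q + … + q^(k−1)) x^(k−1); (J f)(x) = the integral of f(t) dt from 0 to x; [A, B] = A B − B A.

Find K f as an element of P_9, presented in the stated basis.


D_q f = -(3647/3)x^4 - 312x^3
E_{1/2} D_q f = -(3647/3)x^4 - (8230/3)x^3 - (4583/2)x^2 - (5051/6)x - 5519/48
E_{1/2} f = -(7/3)x^5 - (17/6)x^4 + (1/6)x^3 + (19/12)x^2 + (37/48)x + 11/96
D_q E_{1/2} f = -(3647/3)x^4 + (884/3)x^3 + (7/2)x^2 - (19/3)x + 37/48
[E_{1/2}, D_q] f = -3038x^3 - 2295x^2 - (1671/2)x - 463/4
J f = -(7/18)x^6 + (3/5)x^5
([E_{1/2}, D_q] + J) f = -(7/18)x^6 + (3/5)x^5 - 3038x^3 - 2295x^2 - (1671/2)x - 463/4

the result is g(x) = -(7/18)x^6 + (3/5)x^5 - 3038x^3 - 2295x^2 - (1671/2)x - 463/4


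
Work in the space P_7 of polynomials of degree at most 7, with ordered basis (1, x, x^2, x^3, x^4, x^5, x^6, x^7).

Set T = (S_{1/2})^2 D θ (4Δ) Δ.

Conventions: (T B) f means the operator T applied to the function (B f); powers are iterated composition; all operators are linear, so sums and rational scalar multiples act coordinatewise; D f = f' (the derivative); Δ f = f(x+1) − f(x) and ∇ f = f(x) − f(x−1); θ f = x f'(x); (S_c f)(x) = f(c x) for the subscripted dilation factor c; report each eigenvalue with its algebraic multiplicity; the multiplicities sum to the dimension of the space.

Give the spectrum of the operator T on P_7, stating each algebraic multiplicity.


λ = 0 (multiplicity 8)

image of 1: 0
image of x: 0
image of x^2: 0
image of x^3: 24
image of x^4: 48x + 96
image of x^5: 45x^2 + 240x + 280
image of x^6: 30x^3 + 270x^2 + 840x + 720
image of x^7: (525/32)x^4 + 210x^3 + (2205/2)x^2 + 2520x + 1736
the matrix is upper triangular; its diagonal is (0, 0, 0, 0, 0, 0, 0, 0)
for a triangular matrix the eigenvalues are the diagonal entries, with algebraic multiplicity their repetition count


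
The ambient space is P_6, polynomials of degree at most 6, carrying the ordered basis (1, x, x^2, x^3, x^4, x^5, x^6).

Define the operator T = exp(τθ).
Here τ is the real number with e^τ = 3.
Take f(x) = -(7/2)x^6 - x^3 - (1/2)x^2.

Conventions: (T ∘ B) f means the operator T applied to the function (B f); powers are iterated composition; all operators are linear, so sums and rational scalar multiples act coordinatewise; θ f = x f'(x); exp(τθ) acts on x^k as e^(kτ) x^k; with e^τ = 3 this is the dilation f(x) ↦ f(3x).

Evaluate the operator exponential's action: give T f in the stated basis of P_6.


the result is g(x) = -(5103/2)x^6 - 27x^3 - (9/2)x^2

exp(τθ) x^k = e^(kτ) x^k; with e^τ = 3 this sends x^k to 3^k x^k
x^2 ↦ 9 x^2
x^3 ↦ 27 x^3
x^6 ↦ 729 x^6
applying this coordinatewise to f: exp(τθ) f = -(5103/2)x^6 - 27x^3 - (9/2)x^2


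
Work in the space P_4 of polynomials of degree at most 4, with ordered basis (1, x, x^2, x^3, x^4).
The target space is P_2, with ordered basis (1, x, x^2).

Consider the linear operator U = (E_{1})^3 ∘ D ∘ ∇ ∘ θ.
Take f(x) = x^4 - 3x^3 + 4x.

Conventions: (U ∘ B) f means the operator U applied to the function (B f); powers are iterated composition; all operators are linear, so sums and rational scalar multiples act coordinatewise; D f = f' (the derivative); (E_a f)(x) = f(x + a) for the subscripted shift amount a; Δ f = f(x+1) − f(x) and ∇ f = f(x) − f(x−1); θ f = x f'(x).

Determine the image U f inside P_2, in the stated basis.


θ f = 4x^4 - 9x^3 + 4x
∇ θ f = 16x^3 - 51x^2 + 43x - 9
D ∇ θ f = 48x^2 - 102x + 43
E_{1} (D ∘ ∇) θ f = 48x^2 - 6x - 11
E_{1} E_{1} (D ∘ ∇) θ f = 48x^2 + 90x + 31
E_{1} E_{1} E_{1} (D ∘ ∇) θ f = 48x^2 + 186x + 169

the image equals g(x) = 48x^2 + 186x + 169


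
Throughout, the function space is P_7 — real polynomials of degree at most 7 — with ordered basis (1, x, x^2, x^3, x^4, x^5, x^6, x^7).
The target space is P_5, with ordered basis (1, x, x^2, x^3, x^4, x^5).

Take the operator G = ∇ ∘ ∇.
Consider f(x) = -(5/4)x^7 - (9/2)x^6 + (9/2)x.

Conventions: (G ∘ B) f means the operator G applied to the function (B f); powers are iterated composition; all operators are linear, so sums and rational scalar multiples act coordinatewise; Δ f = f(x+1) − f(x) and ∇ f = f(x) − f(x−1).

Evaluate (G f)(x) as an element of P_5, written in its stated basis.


∇ f = -(35/4)x^6 - (3/4)x^5 + (95/4)x^4 - (185/4)x^3 + (165/4)x^2 - (73/4)x + 31/4
∇ ∇ f = -(105/2)x^5 + (255/2)x^4 - (145/2)x^3 - (315/2)x^2 + (535/2)x - 243/2

the image equals g(x) = -(105/2)x^5 + (255/2)x^4 - (145/2)x^3 - (315/2)x^2 + (535/2)x - 243/2


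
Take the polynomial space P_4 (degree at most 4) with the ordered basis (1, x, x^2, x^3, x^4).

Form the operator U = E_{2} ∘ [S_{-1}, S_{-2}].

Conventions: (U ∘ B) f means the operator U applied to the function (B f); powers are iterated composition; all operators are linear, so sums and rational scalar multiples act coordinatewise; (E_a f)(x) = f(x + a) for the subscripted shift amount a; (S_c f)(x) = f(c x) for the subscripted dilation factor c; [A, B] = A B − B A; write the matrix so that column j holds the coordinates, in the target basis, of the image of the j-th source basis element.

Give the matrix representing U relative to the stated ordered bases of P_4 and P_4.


image of 1: 0
image of x: 0
image of x^2: 0
image of x^3: 0
image of x^4: 0
each image's coordinates form column j of the matrix

the matrix is [[0, 0, 0, 0, 0]; [0, 0, 0, 0, 0]; [0, 0, 0, 0, 0]; [0, 0, 0, 0, 0]; [0, 0, 0, 0, 0]] (rows listed top to bottom)


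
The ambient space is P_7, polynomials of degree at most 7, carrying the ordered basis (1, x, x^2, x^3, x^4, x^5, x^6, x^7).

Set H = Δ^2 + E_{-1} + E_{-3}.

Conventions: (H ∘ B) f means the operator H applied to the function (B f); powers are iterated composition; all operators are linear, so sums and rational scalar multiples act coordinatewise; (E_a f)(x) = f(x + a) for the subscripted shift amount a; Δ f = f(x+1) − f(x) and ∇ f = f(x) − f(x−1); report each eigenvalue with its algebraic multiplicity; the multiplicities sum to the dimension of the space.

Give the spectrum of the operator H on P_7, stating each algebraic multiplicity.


λ = 2 (multiplicity 8)

image of 1: 2
image of x: 2x - 4
image of x^2: 2x^2 - 8x + 12
image of x^3: 2x^3 - 12x^2 + 36x - 22
image of x^4: 2x^4 - 16x^3 + 72x^2 - 88x + 96
image of x^5: 2x^5 - 20x^4 + 120x^3 - 220x^2 + 480x - 214
image of x^6: 2x^6 - 24x^5 + 180x^4 - 440x^3 + 1440x^2 - 1284x + 792
image of x^7: 2x^7 - 28x^6 + 252x^5 - 770x^4 + 3360x^3 - 4494x^2 + 5544x - 2062
the matrix is upper triangular; its diagonal is (2, 2, 2, 2, 2, 2, 2, 2)
for a triangular matrix the eigenvalues are the diagonal entries, with algebraic multiplicity their repetition count


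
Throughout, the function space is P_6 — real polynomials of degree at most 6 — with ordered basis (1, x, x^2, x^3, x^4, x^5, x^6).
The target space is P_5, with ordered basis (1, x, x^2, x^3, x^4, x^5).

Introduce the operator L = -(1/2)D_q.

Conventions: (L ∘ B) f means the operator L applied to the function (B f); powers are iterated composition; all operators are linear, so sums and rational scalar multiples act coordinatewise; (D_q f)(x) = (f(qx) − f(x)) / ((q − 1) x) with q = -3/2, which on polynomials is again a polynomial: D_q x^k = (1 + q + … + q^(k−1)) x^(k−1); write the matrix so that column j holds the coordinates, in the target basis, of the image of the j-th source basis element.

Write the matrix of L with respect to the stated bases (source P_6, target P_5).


the matrix is [[0, -1/2, 0, 0, 0, 0, 0]; [0, 0, 1/4, 0, 0, 0, 0]; [0, 0, 0, -7/8, 0, 0, 0]; [0, 0, 0, 0, 13/16, 0, 0]; [0, 0, 0, 0, 0, -55/32, 0]; [0, 0, 0, 0, 0, 0, 133/64]] (rows listed top to bottom)

image of 1: 0
image of x: -1/2
image of x^2: (1/4)x
image of x^3: -(7/8)x^2
image of x^4: (13/16)x^3
image of x^5: -(55/32)x^4
image of x^6: (133/64)x^5
each image's coordinates form column j of the matrix


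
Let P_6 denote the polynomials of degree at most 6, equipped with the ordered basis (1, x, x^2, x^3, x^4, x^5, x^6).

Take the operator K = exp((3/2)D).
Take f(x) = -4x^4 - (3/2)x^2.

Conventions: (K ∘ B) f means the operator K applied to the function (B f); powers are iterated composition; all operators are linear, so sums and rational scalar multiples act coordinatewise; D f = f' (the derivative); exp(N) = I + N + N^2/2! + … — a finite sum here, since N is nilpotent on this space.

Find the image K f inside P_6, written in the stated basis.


the image equals g(x) = -4x^4 - 24x^3 - (111/2)x^2 - (117/2)x - 189/8

order-1 term: -24x^3 - (9/2)x
order-2 term: -54x^2 - 27/8
order-3 term: -54x
order-4 term: -81/4
the series for exp((3/2)D) f terminates at order 4
exp((3/2)D) f = -4x^4 - 24x^3 - (111/2)x^2 - (117/2)x - 189/8
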